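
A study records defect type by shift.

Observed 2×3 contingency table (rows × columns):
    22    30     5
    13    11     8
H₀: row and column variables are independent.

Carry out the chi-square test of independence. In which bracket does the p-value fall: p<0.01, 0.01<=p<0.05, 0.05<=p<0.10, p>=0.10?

Row totals [57, 32], col totals [35, 41, 13], n=89
χ² = (22−22.42)²/22.42 + (30−26.26)²/26.26 + (5−8.33)²/8.33 + (13−12.58)²/12.58 + (11−14.74)²/14.74 + (8−4.67)²/4.67 = 5.1992
df = 2
p-value (upper-tail) = 0.07430
→ bracket: 0.05<=p<0.10

p-value bracket: 0.05<=p<0.10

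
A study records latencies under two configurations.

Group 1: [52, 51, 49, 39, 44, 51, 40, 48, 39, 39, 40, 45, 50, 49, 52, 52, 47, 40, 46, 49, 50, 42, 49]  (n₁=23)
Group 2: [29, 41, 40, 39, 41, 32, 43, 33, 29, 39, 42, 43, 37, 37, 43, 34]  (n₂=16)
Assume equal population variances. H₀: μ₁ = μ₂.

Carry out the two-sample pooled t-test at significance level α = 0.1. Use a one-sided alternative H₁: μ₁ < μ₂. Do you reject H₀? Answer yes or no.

reject H₀: no

x̄₁=46.217, s₁=4.795, n₁=23
x̄₂=37.625, s₂=4.856, n₂=16
s_p² = [22·4.795² + 15·4.856²]/37 = 23.2341
SE = √(s_p²·(1/23+1/16)) = 1.5692
t = (46.217−37.625)/1.5692 = 5.4757
df = 37
p-value (one-sided, H₁ less) = 1.00000
At α=0.1: p ≥ α → fail to reject H₀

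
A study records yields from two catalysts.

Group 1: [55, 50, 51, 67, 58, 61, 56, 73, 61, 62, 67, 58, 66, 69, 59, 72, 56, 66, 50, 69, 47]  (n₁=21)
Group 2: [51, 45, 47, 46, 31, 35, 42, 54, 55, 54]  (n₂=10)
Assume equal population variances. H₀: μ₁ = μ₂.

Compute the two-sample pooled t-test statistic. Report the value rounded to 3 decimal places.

test statistic = 4.888

x̄₁=60.619, s₁=7.612, n₁=21
x̄₂=46.000, s₂=8.151, n₂=10
s_p² = [20·7.612² + 9·8.151²]/29 = 60.5846
SE = √(s_p²·(1/21+1/10)) = 2.9906
t = (60.619−46.000)/2.9906 = 4.8884
df = 29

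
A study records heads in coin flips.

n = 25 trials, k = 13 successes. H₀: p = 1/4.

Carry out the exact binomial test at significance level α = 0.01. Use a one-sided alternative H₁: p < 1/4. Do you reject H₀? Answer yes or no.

reject H₀: no

Exact binomial: n=25, k=13, p₀=1/4=0.2500
P(X≤13) from Σ C(n,i)·p₀^i·(1−p₀)^(n−i)
p-value (one-sided, H₁ less) = 0.99908
At α=0.01: p ≥ α → fail to reject H₀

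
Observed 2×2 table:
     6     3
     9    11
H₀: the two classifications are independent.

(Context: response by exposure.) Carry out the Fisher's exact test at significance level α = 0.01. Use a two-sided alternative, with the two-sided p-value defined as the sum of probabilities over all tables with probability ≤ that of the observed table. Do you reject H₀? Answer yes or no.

Margins: r₁=9, r₂=20, c₁=15, c₂=14, n=29
p_obs = C(9,6)·C(20,9)/C(29,15); sum pmf over tables with pmf ≤ p_obs
p-value (two-sided) = 0.42699
At α=0.01: p ≥ α → fail to reject H₀

reject H₀: no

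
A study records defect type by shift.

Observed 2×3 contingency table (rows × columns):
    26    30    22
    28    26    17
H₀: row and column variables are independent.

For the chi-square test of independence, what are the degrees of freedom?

df = (r−1)(c−1) = (2−1)·(3−1) = 2

degrees of freedom = 2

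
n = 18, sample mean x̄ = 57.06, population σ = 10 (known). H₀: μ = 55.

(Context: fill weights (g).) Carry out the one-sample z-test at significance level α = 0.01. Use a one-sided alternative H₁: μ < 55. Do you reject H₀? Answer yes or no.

reject H₀: no

SE = σ/√n = 10/√18 = 2.3570
z = (x̄−μ₀)/SE = (57.06−55)/2.3570 = 0.8740
p-value (one-sided, H₁ less) = 0.80894
At α=0.01: p ≥ α → fail to reject H₀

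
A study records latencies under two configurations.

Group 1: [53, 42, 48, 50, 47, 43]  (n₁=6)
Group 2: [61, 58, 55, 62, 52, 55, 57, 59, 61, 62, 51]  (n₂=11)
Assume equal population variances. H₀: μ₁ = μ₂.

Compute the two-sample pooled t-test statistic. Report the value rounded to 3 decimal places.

test statistic = -5.117

x̄₁=47.167, s₁=4.167, n₁=6
x̄₂=57.545, s₂=3.908, n₂=11
s_p² = [5·4.167² + 10·3.908²]/15 = 15.9707
SE = √(s_p²·(1/6+1/11)) = 2.0282
t = (47.167−57.545)/2.0282 = -5.1172
df = 15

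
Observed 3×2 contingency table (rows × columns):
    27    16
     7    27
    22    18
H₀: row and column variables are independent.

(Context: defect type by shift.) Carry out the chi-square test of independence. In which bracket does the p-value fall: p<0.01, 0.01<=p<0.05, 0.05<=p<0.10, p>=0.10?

Row totals [43, 34, 40], col totals [56, 61], n=117
χ² = (27−20.58)²/20.58 + (16−22.42)²/22.42 + (7−16.27)²/16.27 + (27−17.73)²/17.73 + (22−19.15)²/19.15 + (18−20.85)²/20.85 = 14.7920
df = 2
p-value (upper-tail) = 0.00061
→ bracket: p<0.01

p-value bracket: p<0.01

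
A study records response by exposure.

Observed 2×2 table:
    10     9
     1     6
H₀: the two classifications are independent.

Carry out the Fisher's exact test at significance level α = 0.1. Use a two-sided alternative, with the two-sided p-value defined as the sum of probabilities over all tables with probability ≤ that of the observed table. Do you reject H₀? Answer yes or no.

reject H₀: no

Margins: r₁=19, r₂=7, c₁=11, c₂=15, n=26
p_obs = C(19,10)·C(7,1)/C(26,11); sum pmf over tables with pmf ≤ p_obs
p-value (two-sided) = 0.17826
At α=0.1: p ≥ α → fail to reject H₀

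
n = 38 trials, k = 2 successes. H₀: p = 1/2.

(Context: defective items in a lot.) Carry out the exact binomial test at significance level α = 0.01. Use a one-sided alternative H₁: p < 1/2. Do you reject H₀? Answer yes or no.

Exact binomial: n=38, k=2, p₀=1/2=0.5000
P(X≤2) from Σ C(n,i)·p₀^i·(1−p₀)^(n−i)
p-value (one-sided, H₁ less) = 0.00000
At α=0.01: p < α → reject H₀

reject H₀: yes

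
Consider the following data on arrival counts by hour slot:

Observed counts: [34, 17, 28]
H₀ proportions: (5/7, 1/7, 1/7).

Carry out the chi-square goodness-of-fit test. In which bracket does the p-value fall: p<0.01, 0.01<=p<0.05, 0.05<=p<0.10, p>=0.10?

n = 79; E_i = n·p_i = [56.43, 11.29, 11.29]
χ² = (34−56.43)²/56.43 + (17−11.29)²/11.29 + (28−11.29)²/11.29 = 36.5620
df = 2
p-value (upper-tail) = 0.00000
→ bracket: p<0.01

p-value bracket: p<0.01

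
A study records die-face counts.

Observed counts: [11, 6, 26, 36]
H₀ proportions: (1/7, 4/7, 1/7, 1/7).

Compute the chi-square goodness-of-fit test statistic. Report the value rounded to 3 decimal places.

n = 79; E_i = n·p_i = [11.29, 45.14, 11.29, 11.29]
χ² = (11−11.29)²/11.29 + (6−45.14)²/45.14 + (26−11.29)²/11.29 + (36−11.29)²/11.29 = 107.2532
df = 3

test statistic = 107.253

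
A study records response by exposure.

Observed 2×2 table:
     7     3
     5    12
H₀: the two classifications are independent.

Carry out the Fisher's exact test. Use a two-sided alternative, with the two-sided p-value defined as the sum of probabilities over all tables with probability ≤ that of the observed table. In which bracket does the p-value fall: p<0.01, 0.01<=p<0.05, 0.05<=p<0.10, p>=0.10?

Margins: r₁=10, r₂=17, c₁=12, c₂=15, n=27
p_obs = C(10,7)·C(17,5)/C(27,12); sum pmf over tables with pmf ≤ p_obs
p-value (two-sided) = 0.05675
→ bracket: 0.05<=p<0.10

p-value bracket: 0.05<=p<0.10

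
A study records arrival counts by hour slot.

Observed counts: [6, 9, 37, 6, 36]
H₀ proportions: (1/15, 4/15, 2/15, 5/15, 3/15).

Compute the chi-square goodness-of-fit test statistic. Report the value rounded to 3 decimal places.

test statistic = 94.290

n = 94; E_i = n·p_i = [6.27, 25.07, 12.53, 31.33, 18.80]
χ² = (6−6.27)²/6.27 + (9−25.07)²/25.07 + (37−12.53)²/12.53 + (6−31.33)²/31.33 + (36−18.80)²/18.80 = 94.2899
df = 4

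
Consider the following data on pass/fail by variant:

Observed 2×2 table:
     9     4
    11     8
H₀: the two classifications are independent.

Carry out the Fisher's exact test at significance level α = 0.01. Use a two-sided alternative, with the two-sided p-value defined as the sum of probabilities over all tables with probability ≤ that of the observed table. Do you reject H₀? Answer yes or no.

Margins: r₁=13, r₂=19, c₁=20, c₂=12, n=32
p_obs = C(13,9)·C(19,11)/C(32,20); sum pmf over tables with pmf ≤ p_obs
p-value (two-sided) = 0.71279
At α=0.01: p ≥ α → fail to reject H₀

reject H₀: no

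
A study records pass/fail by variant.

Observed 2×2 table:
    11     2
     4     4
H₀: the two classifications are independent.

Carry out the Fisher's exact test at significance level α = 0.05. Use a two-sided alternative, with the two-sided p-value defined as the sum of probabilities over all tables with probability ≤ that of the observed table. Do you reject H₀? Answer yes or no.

reject H₀: no

Margins: r₁=13, r₂=8, c₁=15, c₂=6, n=21
p_obs = C(13,11)·C(8,4)/C(21,15); sum pmf over tables with pmf ≤ p_obs
p-value (two-sided) = 0.14617
At α=0.05: p ≥ α → fail to reject H₀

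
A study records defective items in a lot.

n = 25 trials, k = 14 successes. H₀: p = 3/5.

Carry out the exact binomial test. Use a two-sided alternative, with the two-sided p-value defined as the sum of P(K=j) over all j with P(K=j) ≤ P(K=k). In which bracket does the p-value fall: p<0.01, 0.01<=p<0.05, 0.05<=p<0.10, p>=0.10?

Exact binomial: n=25, k=14, p₀=3/5=0.6000
P(X=j) = C(n,j)·p₀^j·(1−p₀)^(n−j); p = Σ P(X=j) over j with P(X=j) ≤ P(X=14)
p-value (two-sided) = 0.68776
→ bracket: p>=0.10

p-value bracket: p>=0.10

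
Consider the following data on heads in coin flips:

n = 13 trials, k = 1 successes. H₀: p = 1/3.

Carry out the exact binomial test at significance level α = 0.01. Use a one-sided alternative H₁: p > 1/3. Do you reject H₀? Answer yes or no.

Exact binomial: n=13, k=1, p₀=1/3=0.3333
P(X≥1) from Σ C(n,i)·p₀^i·(1−p₀)^(n−i)
p-value (one-sided, H₁ greater) = 0.99486
At α=0.01: p ≥ α → fail to reject H₀

reject H₀: no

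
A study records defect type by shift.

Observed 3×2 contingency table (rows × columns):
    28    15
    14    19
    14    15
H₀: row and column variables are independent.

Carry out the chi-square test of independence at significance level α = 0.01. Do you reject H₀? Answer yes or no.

reject H₀: no

Row totals [43, 33, 29], col totals [56, 49], n=105
χ² = (28−22.93)²/22.93 + (15−20.07)²/20.07 + (14−17.60)²/17.60 + (19−15.40)²/15.40 + (14−15.47)²/15.47 + (15−13.53)²/13.53 = 4.2746
df = 2
p-value (upper-tail) = 0.11797
At α=0.01: p ≥ α → fail to reject H₀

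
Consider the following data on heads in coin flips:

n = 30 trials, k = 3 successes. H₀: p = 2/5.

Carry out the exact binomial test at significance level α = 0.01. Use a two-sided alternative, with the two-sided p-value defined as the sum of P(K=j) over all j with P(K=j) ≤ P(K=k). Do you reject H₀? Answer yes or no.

reject H₀: yes

Exact binomial: n=30, k=3, p₀=2/5=0.4000
P(X=j) = C(n,j)·p₀^j·(1−p₀)^(n−j); p = Σ P(X=j) over j with P(X=j) ≤ P(X=3)
p-value (two-sided) = 0.00054
At α=0.01: p < α → reject H₀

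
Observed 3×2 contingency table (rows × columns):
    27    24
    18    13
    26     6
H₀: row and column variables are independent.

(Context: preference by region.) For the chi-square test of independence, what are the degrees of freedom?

degrees of freedom = 2

df = (r−1)(c−1) = (3−1)·(2−1) = 2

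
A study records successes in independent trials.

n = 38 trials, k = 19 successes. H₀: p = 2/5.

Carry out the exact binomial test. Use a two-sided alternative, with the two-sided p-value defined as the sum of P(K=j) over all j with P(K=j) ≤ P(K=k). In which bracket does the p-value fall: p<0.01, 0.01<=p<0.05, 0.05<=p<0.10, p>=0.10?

Exact binomial: n=38, k=19, p₀=2/5=0.4000
P(X=j) = C(n,j)·p₀^j·(1−p₀)^(n−j); p = Σ P(X=j) over j with P(X=j) ≤ P(X=19)
p-value (two-sided) = 0.24646
→ bracket: p>=0.10

p-value bracket: p>=0.10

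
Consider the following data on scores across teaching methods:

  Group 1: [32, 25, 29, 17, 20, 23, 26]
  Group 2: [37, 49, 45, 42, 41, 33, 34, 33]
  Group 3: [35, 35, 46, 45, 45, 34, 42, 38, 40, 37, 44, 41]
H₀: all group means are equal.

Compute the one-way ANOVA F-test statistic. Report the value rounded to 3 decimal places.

Group means [24.57, 39.25, 40.17], grand mean 35.852
SSB = Σnᵢ(x̄ᵢ−x̄)² = 1206.526; SSW = ΣΣ(x−x̄ᵢ)² = 612.881
MSB = 1206.526/2 = 603.2632; MSW = 612.881/24 = 25.5367
F = MSB/MSW = 23.6234
df = (2, 24)

test statistic = 23.623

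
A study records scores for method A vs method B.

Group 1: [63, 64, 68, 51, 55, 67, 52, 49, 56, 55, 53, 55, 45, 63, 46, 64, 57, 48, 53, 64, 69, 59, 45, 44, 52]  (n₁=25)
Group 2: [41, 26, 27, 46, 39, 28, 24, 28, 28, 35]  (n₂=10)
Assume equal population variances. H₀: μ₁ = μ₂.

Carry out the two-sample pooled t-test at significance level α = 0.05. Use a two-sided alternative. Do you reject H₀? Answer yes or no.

reject H₀: yes

x̄₁=55.880, s₁=7.667, n₁=25
x̄₂=32.200, s₂=7.510, n₂=10
s_p² = [24·7.667² + 9·7.510²]/33 = 58.1285
SE = √(s_p²·(1/25+1/10)) = 2.8527
t = (55.880−32.200)/2.8527 = 8.3009
df = 33
p-value (two-sided) = 0.00000
At α=0.05: p < α → reject H₀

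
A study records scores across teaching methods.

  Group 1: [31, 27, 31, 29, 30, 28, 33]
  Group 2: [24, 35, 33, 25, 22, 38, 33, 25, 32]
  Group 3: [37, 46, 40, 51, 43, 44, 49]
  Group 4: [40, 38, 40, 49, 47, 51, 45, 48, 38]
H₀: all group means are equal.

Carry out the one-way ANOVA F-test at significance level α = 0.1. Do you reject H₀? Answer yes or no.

reject H₀: yes

Group means [29.86, 29.67, 44.29, 44.00], grand mean 36.938
SSB = Σnᵢ(x̄ᵢ−x̄)² = 1653.589; SSW = ΣΣ(x−x̄ᵢ)² = 632.286
MSB = 1653.589/3 = 551.1964; MSW = 632.286/28 = 22.5816
F = MSB/MSW = 24.4091
df = (3, 28)
p-value (upper-tail) = 0.00000
At α=0.1: p < α → reject H₀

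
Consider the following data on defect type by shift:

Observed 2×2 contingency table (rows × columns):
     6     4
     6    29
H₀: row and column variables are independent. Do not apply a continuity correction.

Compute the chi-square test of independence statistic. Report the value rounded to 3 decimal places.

Row totals [10, 35], col totals [12, 33], n=45
χ² = (6−2.67)²/2.67 + (4−7.33)²/7.33 + (6−9.33)²/9.33 + (29−25.67)²/25.67 = 7.3052
df = 1

test statistic = 7.305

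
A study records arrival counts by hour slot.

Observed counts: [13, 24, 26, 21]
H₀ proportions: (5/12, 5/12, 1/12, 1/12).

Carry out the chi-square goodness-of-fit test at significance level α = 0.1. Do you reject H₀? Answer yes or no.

n = 84; E_i = n·p_i = [35.00, 35.00, 7.00, 7.00]
χ² = (13−35.00)²/35.00 + (24−35.00)²/35.00 + (26−7.00)²/7.00 + (21−7.00)²/7.00 = 96.8571
df = 3
p-value (upper-tail) = 0.00000
At α=0.1: p < α → reject H₀

reject H₀: yes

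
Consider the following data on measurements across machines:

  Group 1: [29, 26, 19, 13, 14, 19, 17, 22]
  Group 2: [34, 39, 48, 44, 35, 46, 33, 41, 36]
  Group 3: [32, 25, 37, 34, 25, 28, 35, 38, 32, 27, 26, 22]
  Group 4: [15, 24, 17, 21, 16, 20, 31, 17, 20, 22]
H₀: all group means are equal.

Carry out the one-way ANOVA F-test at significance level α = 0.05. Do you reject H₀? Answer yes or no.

reject H₀: yes

Group means [19.88, 39.56, 30.08, 20.30], grand mean 27.667
SSB = Σnᵢ(x̄ᵢ−x̄)² = 2370.553; SSW = ΣΣ(x−x̄ᵢ)² = 964.114
MSB = 2370.553/3 = 790.1843; MSW = 964.114/35 = 27.5461
F = MSB/MSW = 28.6859
df = (3, 35)
p-value (upper-tail) = 0.00000
At α=0.05: p < α → reject H₀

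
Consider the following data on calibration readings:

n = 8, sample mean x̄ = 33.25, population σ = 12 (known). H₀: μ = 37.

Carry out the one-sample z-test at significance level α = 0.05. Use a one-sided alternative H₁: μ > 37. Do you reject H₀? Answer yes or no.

SE = σ/√n = 12/√8 = 4.2426
z = (x̄−μ₀)/SE = (33.25−37)/4.2426 = -0.8839
p-value (one-sided, H₁ greater) = 0.81162
At α=0.05: p ≥ α → fail to reject H₀

reject H₀: no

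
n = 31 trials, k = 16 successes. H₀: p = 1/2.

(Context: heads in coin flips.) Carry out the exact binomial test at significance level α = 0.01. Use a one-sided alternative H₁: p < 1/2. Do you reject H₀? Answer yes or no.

Exact binomial: n=31, k=16, p₀=1/2=0.5000
P(X≤16) from Σ C(n,i)·p₀^i·(1−p₀)^(n−i)
p-value (one-sided, H₁ less) = 0.63995
At α=0.01: p ≥ α → fail to reject H₀

reject H₀: no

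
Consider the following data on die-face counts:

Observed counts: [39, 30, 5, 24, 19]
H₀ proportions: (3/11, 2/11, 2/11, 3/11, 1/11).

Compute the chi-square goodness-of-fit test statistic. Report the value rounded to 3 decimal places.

test statistic = 26.141

n = 117; E_i = n·p_i = [31.91, 21.27, 21.27, 31.91, 10.64]
χ² = (39−31.91)²/31.91 + (30−21.27)²/21.27 + (5−21.27)²/21.27 + (24−31.91)²/31.91 + (19−10.64)²/10.64 = 26.1410
df = 4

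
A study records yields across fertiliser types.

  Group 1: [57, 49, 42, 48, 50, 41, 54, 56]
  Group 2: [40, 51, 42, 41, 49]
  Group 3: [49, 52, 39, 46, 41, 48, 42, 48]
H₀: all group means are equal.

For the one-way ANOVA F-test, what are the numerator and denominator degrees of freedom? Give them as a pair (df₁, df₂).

degrees of freedom = [2, 18]

k = 3 groups, N = 21 total
df = (k−1, N−k) = (3−1, 21−3) = (2, 18)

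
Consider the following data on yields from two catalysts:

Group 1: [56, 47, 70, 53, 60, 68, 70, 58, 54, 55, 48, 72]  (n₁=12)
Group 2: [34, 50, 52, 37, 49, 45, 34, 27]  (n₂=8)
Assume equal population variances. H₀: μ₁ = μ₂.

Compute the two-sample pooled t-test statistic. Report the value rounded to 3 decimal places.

x̄₁=59.250, s₁=8.761, n₁=12
x̄₂=41.000, s₂=9.196, n₂=8
s_p² = [11·8.761² + 7·9.196²]/18 = 79.7917
SE = √(s_p²·(1/12+1/8)) = 4.0772
t = (59.250−41.000)/4.0772 = 4.4762
df = 18

test statistic = 4.476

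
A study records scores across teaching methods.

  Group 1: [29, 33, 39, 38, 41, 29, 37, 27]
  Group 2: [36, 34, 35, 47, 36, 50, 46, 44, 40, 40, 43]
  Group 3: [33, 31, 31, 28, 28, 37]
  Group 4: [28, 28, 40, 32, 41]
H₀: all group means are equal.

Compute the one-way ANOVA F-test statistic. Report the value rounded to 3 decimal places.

test statistic = 5.598

Group means [34.12, 41.00, 31.33, 33.80], grand mean 36.033
SSB = Σnᵢ(x̄ᵢ−x̄)² = 457.958; SSW = ΣΣ(x−x̄ᵢ)² = 709.008
MSB = 457.958/3 = 152.6528; MSW = 709.008/26 = 27.2696
F = MSB/MSW = 5.5979
df = (3, 26)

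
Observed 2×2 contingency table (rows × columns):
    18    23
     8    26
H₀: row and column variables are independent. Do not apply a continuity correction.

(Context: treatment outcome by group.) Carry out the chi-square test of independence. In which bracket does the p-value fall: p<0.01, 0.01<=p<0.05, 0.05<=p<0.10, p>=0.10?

Row totals [41, 34], col totals [26, 49], n=75
χ² = (18−14.21)²/14.21 + (23−26.79)²/26.79 + (8−11.79)²/11.79 + (26−22.21)²/22.21 = 3.4062
df = 1
p-value (upper-tail) = 0.06495
→ bracket: 0.05<=p<0.10

p-value bracket: 0.05<=p<0.10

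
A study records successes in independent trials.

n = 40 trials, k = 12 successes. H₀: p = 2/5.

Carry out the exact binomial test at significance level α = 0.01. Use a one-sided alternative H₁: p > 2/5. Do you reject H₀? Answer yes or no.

Exact binomial: n=40, k=12, p₀=2/5=0.4000
P(X≥12) from Σ C(n,i)·p₀^i·(1−p₀)^(n−i)
p-value (one-sided, H₁ greater) = 0.92905
At α=0.01: p ≥ α → fail to reject H₀

reject H₀: no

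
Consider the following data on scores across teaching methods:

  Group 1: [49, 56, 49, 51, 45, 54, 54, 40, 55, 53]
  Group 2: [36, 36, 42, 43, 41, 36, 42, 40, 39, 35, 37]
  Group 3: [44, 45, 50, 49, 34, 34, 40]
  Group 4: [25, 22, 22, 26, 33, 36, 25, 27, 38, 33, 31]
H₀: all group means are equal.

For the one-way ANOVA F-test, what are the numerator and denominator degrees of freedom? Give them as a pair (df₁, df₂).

degrees of freedom = [3, 35]

k = 4 groups, N = 39 total
df = (k−1, N−k) = (4−1, 39−4) = (3, 35)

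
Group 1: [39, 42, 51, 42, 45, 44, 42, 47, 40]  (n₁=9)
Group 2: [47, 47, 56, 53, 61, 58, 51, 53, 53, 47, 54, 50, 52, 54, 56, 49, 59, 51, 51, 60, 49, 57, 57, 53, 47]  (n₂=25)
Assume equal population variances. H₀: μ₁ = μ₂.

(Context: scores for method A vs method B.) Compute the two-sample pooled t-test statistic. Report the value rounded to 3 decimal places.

x̄₁=43.556, s₁=3.712, n₁=9
x̄₂=53.000, s₂=4.203, n₂=25
s_p² = [8·3.712² + 24·4.203²]/32 = 16.6944
SE = √(s_p²·(1/9+1/25)) = 1.5883
t = (43.556−53.000)/1.5883 = -5.9462
df = 32

test statistic = -5.946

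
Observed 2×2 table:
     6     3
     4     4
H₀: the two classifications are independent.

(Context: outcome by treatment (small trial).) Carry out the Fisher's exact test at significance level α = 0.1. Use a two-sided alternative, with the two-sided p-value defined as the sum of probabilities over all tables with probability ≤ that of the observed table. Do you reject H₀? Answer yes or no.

reject H₀: no

Margins: r₁=9, r₂=8, c₁=10, c₂=7, n=17
p_obs = C(9,6)·C(8,4)/C(17,10); sum pmf over tables with pmf ≤ p_obs
p-value (two-sided) = 0.63719
At α=0.1: p ≥ α → fail to reject H₀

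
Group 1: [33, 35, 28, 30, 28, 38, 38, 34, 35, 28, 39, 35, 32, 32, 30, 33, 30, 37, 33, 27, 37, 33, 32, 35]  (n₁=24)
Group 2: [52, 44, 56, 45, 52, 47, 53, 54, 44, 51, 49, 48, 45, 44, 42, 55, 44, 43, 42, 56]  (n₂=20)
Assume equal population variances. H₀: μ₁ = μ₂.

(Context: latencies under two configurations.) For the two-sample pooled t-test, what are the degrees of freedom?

degrees of freedom = 42

df = n₁ + n₂ − 2 = 24 + 20 − 2 = 42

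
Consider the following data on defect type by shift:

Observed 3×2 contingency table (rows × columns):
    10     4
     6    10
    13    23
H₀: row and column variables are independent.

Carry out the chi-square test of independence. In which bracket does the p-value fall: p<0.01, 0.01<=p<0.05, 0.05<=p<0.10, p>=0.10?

Row totals [14, 16, 36], col totals [29, 37], n=66
χ² = (10−6.15)²/6.15 + (4−7.85)²/7.85 + (6−7.03)²/7.03 + (10−8.97)²/8.97 + (13−15.82)²/15.82 + (23−20.18)²/20.18 = 5.4597
df = 2
p-value (upper-tail) = 0.06523
→ bracket: 0.05<=p<0.10

p-value bracket: 0.05<=p<0.10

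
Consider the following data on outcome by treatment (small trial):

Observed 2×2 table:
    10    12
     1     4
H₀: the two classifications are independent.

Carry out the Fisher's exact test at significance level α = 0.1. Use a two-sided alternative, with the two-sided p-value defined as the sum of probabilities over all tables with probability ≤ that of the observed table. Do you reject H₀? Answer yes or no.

Margins: r₁=22, r₂=5, c₁=11, c₂=16, n=27
p_obs = C(22,10)·C(5,1)/C(27,11); sum pmf over tables with pmf ≤ p_obs
p-value (two-sided) = 0.61848
At α=0.1: p ≥ α → fail to reject H₀

reject H₀: no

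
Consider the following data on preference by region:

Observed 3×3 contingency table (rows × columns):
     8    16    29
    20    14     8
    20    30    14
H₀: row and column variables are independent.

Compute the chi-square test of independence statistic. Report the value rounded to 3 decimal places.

test statistic = 23.452

Row totals [53, 42, 64], col totals [48, 60, 51], n=159
χ² = (8−16.00)²/16.00 + (16−20.00)²/20.00 + (29−17.00)²/17.00 + (20−12.68)²/12.68 + (14−15.85)²/15.85 + (8−13.47)²/13.47 + (20−19.32)²/19.32 + (30−24.15)²/24.15 + (14−20.53)²/20.53 = 23.4521
df = 4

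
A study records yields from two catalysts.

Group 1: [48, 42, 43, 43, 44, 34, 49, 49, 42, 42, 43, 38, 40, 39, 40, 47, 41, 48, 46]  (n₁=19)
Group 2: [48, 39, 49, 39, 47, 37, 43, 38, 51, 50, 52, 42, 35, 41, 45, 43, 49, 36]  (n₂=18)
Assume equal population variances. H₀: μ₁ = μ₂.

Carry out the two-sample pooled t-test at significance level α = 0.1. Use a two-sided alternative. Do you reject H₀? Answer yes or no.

reject H₀: no

x̄₁=43.053, s₁=4.048, n₁=19
x̄₂=43.556, s₂=5.512, n₂=18
s_p² = [18·4.048² + 17·5.512²]/35 = 23.1826
SE = √(s_p²·(1/19+1/18)) = 1.5837
t = (43.053−43.556)/1.5837 = -0.3176
df = 35
p-value (two-sided) = 0.75270
At α=0.1: p ≥ α → fail to reject H₀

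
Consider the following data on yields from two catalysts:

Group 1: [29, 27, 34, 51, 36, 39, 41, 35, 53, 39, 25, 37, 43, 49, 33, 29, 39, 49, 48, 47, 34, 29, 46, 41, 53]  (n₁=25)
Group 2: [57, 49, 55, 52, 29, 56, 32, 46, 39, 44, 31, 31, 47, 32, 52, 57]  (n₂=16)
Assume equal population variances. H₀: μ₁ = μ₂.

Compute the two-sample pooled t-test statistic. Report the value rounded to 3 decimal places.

test statistic = -1.643

x̄₁=39.440, s₁=8.427, n₁=25
x̄₂=44.312, s₂=10.467, n₂=16
s_p² = [24·8.427² + 15·10.467²]/39 = 85.8358
SE = √(s_p²·(1/25+1/16)) = 2.9662
t = (39.440−44.312)/2.9662 = -1.6427
df = 39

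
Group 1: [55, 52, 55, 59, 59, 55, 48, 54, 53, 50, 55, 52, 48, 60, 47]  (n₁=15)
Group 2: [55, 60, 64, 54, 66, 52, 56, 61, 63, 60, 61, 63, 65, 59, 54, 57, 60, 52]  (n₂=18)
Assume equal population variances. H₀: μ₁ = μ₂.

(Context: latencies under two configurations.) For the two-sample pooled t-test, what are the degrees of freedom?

df = n₁ + n₂ − 2 = 15 + 18 − 2 = 31

degrees of freedom = 31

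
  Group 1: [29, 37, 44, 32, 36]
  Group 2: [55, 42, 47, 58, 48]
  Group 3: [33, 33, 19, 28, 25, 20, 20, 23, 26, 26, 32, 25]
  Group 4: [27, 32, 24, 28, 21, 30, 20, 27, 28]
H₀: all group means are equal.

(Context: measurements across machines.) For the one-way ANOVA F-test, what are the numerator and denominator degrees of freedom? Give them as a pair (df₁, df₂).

k = 4 groups, N = 31 total
df = (k−1, N−k) = (4−1, 31−4) = (3, 27)

degrees of freedom = [3, 27]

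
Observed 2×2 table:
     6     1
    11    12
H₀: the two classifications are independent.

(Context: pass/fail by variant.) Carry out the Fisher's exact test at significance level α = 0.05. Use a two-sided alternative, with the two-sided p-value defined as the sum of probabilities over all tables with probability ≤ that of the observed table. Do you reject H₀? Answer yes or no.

Margins: r₁=7, r₂=23, c₁=17, c₂=13, n=30
p_obs = C(7,6)·C(23,11)/C(30,17); sum pmf over tables with pmf ≤ p_obs
p-value (two-sided) = 0.10375
At α=0.05: p ≥ α → fail to reject H₀

reject H₀: no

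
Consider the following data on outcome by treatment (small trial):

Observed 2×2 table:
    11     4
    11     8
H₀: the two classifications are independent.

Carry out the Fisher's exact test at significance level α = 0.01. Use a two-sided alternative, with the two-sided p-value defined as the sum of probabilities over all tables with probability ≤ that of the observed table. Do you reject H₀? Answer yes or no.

reject H₀: no

Margins: r₁=15, r₂=19, c₁=22, c₂=12, n=34
p_obs = C(15,11)·C(19,11)/C(34,22); sum pmf over tables with pmf ≤ p_obs
p-value (two-sided) = 0.47641
At α=0.01: p ≥ α → fail to reject H₀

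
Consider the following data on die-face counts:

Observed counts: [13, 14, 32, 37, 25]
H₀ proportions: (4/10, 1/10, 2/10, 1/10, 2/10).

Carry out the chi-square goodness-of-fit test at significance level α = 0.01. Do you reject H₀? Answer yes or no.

n = 121; E_i = n·p_i = [48.40, 12.10, 24.20, 12.10, 24.20]
χ² = (13−48.40)²/48.40 + (14−12.10)²/12.10 + (32−24.20)²/24.20 + (37−12.10)²/12.10 + (25−24.20)²/24.20 = 79.9711
df = 4
p-value (upper-tail) = 0.00000
At α=0.01: p < α → reject H₀

reject H₀: yes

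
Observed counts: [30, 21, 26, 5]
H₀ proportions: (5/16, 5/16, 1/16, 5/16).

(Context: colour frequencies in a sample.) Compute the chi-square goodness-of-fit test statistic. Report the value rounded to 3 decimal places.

test statistic = 103.210

n = 82; E_i = n·p_i = [25.62, 25.62, 5.12, 25.62]
χ² = (30−25.62)²/25.62 + (21−25.62)²/25.62 + (26−5.12)²/5.12 + (5−25.62)²/25.62 = 103.2098
df = 3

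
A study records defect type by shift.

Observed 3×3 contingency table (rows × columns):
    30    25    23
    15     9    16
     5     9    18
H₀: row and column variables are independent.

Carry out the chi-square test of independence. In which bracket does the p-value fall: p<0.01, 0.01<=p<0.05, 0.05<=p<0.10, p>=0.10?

Row totals [78, 40, 32], col totals [50, 43, 57], n=150
χ² = (30−26.00)²/26.00 + (25−22.36)²/22.36 + (23−29.64)²/29.64 + (15−13.33)²/13.33 + (9−11.47)²/11.47 + (16−15.20)²/15.20 + (5−10.67)²/10.67 + (9−9.17)²/9.17 + (18−12.16)²/12.16 = 9.0141
df = 4
p-value (upper-tail) = 0.06075
→ bracket: 0.05<=p<0.10

p-value bracket: 0.05<=p<0.10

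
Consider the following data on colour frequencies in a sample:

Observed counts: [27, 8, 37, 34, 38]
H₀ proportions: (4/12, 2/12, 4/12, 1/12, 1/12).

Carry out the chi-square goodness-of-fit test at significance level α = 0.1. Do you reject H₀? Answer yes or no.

reject H₀: yes

n = 144; E_i = n·p_i = [48.00, 24.00, 48.00, 12.00, 12.00]
χ² = (27−48.00)²/48.00 + (8−24.00)²/24.00 + (37−48.00)²/48.00 + (34−12.00)²/12.00 + (38−12.00)²/12.00 = 119.0417
df = 4
p-value (upper-tail) = 0.00000
At α=0.1: p < α → reject H₀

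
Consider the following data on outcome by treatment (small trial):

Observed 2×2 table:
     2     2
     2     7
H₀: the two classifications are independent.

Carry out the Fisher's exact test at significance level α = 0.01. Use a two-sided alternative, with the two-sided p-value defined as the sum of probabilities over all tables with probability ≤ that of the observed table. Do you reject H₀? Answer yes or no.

Margins: r₁=4, r₂=9, c₁=4, c₂=9, n=13
p_obs = C(4,2)·C(9,2)/C(13,4); sum pmf over tables with pmf ≤ p_obs
p-value (two-sided) = 0.53007
At α=0.01: p ≥ α → fail to reject H₀

reject H₀: no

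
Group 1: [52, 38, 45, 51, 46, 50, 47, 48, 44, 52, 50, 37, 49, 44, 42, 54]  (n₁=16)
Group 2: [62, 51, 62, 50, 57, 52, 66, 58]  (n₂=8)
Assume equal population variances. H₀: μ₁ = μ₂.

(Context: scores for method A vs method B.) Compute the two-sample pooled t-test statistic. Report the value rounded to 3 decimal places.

test statistic = -4.585

x̄₁=46.812, s₁=4.943, n₁=16
x̄₂=57.250, s₂=5.874, n₂=8
s_p² = [15·4.943² + 7·5.874²]/22 = 27.6335
SE = √(s_p²·(1/16+1/8)) = 2.2762
t = (46.812−57.250)/2.2762 = -4.5854
df = 22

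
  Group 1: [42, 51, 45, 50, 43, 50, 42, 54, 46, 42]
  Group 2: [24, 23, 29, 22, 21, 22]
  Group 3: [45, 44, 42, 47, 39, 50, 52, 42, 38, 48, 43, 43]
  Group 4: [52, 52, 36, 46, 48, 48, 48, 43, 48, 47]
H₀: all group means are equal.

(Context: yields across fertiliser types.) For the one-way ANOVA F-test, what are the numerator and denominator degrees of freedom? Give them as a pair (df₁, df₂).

k = 4 groups, N = 38 total
df = (k−1, N−k) = (4−1, 38−4) = (3, 34)

degrees of freedom = [3, 34]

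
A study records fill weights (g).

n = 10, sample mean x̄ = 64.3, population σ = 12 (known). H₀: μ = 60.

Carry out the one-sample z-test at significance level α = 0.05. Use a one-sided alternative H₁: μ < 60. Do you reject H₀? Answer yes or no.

SE = σ/√n = 12/√10 = 3.7947
z = (x̄−μ₀)/SE = (64.3−60)/3.7947 = 1.1331
p-value (one-sided, H₁ less) = 0.87142
At α=0.05: p ≥ α → fail to reject H₀

reject H₀: no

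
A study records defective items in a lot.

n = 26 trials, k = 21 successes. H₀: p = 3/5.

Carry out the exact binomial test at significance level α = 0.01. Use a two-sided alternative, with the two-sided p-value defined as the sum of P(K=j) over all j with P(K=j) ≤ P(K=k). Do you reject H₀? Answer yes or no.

Exact binomial: n=26, k=21, p₀=3/5=0.6000
P(X=j) = C(n,j)·p₀^j·(1−p₀)^(n−j); p = Σ P(X=j) over j with P(X=j) ≤ P(X=21)
p-value (two-sided) = 0.04306
At α=0.01: p ≥ α → fail to reject H₀

reject H₀: no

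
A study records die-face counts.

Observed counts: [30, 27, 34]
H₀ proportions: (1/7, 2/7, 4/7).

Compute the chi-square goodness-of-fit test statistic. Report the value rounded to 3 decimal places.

test statistic = 28.500

n = 91; E_i = n·p_i = [13.00, 26.00, 52.00]
χ² = (30−13.00)²/13.00 + (27−26.00)²/26.00 + (34−52.00)²/52.00 = 28.5000
df = 2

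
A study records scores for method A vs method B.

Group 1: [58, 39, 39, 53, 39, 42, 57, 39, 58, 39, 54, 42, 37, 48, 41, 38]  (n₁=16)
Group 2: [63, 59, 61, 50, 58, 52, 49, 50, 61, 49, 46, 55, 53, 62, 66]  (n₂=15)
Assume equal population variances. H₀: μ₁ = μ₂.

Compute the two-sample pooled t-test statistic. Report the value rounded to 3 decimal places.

x̄₁=45.188, s₁=8.010, n₁=16
x̄₂=55.600, s₂=6.220, n₂=15
s_p² = [15·8.010² + 14·6.220²]/29 = 51.8634
SE = √(s_p²·(1/16+1/15)) = 2.5882
t = (45.188−55.600)/2.5882 = -4.0230
df = 29

test statistic = -4.023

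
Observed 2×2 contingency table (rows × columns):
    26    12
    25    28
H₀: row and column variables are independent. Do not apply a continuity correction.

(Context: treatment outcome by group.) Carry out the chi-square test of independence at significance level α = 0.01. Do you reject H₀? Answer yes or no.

reject H₀: no

Row totals [38, 53], col totals [51, 40], n=91
χ² = (26−21.30)²/21.30 + (12−16.70)²/16.70 + (25−29.70)²/29.70 + (28−23.30)²/23.30 = 4.0573
df = 1
p-value (upper-tail) = 0.04398
At α=0.01: p ≥ α → fail to reject H₀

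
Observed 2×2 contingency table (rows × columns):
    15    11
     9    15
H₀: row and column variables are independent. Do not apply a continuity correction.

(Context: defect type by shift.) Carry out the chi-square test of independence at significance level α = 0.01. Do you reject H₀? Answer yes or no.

reject H₀: no

Row totals [26, 24], col totals [24, 26], n=50
χ² = (15−12.48)²/12.48 + (11−13.52)²/13.52 + (9−11.52)²/11.52 + (15−12.48)²/12.48 = 2.0386
df = 1
p-value (upper-tail) = 0.15335
At α=0.01: p ≥ α → fail to reject H₀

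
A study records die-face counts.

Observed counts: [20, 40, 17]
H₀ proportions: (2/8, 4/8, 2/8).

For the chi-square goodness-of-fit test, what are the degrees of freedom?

degrees of freedom = 2

df = k − 1 = 3 − 1 = 2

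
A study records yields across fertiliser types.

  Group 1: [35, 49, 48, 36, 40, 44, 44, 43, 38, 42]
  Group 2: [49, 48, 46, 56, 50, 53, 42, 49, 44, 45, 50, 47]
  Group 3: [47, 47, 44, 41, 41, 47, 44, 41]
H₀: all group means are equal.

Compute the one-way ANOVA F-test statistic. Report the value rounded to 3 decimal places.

test statistic = 7.471

Group means [41.90, 48.25, 44.00], grand mean 45.000
SSB = Σnᵢ(x̄ᵢ−x̄)² = 230.850; SSW = ΣΣ(x−x̄ᵢ)² = 417.150
MSB = 230.850/2 = 115.4250; MSW = 417.150/27 = 15.4500
F = MSB/MSW = 7.4709
df = (2, 27)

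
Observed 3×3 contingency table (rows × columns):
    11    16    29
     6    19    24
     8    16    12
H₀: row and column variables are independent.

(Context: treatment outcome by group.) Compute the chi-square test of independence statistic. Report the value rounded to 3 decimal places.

Row totals [56, 49, 36], col totals [25, 51, 65], n=141
χ² = (11−9.93)²/9.93 + (16−20.26)²/20.26 + (29−25.82)²/25.82 + (6−8.69)²/8.69 + (19−17.72)²/17.72 + (24−22.59)²/22.59 + (8−6.38)²/6.38 + (16−13.02)²/13.02 + (12−16.60)²/16.60 = 4.7778
df = 4

test statistic = 4.778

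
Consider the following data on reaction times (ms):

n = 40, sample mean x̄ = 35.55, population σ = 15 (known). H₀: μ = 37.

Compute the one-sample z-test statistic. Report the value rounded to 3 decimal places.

SE = σ/√n = 15/√40 = 2.3717
z = (x̄−μ₀)/SE = (35.55−37)/2.3717 = -0.6114

test statistic = -0.611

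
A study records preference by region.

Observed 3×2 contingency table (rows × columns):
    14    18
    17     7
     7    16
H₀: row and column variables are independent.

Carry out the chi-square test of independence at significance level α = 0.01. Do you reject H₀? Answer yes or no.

Row totals [32, 24, 23], col totals [38, 41], n=79
χ² = (14−15.39)²/15.39 + (18−16.61)²/16.61 + (17−11.54)²/11.54 + (7−12.46)²/12.46 + (7−11.06)²/11.06 + (16−11.94)²/11.94 = 8.0861
df = 2
p-value (upper-tail) = 0.01754
At α=0.01: p ≥ α → fail to reject H₀

reject H₀: no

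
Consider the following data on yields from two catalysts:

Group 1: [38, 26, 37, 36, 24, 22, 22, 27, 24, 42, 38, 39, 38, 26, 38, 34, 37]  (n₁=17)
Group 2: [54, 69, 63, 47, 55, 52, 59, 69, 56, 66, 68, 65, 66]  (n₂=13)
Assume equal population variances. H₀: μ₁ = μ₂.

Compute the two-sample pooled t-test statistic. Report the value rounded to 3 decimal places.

x̄₁=32.235, s₁=7.014, n₁=17
x̄₂=60.692, s₂=7.285, n₂=13
s_p² = [16·7.014² + 12·7.285²]/28 = 50.8510
SE = √(s_p²·(1/17+1/13)) = 2.6273
t = (32.235−60.692)/2.6273 = -10.8312
df = 28

test statistic = -10.831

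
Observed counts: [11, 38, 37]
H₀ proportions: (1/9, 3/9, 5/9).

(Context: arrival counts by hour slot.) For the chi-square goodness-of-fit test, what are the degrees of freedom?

degrees of freedom = 2

df = k − 1 = 3 − 1 = 2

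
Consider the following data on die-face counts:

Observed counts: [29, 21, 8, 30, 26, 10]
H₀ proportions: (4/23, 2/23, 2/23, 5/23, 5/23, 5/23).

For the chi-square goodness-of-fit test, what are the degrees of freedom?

df = k − 1 = 6 − 1 = 5

degrees of freedom = 5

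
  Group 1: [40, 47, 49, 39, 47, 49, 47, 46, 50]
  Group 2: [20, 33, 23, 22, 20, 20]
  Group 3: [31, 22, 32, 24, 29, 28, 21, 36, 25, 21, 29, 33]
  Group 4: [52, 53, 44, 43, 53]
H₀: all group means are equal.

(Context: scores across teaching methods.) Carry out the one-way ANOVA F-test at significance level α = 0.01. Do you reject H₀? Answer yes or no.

Group means [46.00, 23.00, 27.58, 49.00], grand mean 35.250
SSB = Σnᵢ(x̄ᵢ−x̄)² = 3591.083; SSW = ΣΣ(x−x̄ᵢ)² = 624.917
MSB = 3591.083/3 = 1197.0278; MSW = 624.917/28 = 22.3185
F = MSB/MSW = 53.6340
df = (3, 28)
p-value (upper-tail) = 0.00000
At α=0.01: p < α → reject H₀

reject H₀: yes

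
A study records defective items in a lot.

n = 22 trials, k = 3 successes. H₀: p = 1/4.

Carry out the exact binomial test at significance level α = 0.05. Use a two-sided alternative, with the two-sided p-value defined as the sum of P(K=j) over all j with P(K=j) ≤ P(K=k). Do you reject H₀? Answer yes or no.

reject H₀: no

Exact binomial: n=22, k=3, p₀=1/4=0.2500
P(X=j) = C(n,j)·p₀^j·(1−p₀)^(n−j); p = Σ P(X=j) over j with P(X=j) ≤ P(X=3)
p-value (two-sided) = 0.32392
At α=0.05: p ≥ α → fail to reject H₀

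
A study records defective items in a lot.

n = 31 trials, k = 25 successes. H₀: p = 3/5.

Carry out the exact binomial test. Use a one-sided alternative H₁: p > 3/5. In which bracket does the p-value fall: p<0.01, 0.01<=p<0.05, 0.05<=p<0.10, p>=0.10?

p-value bracket: 0.01<=p<0.05

Exact binomial: n=31, k=25, p₀=3/5=0.6000
P(X≥25) from Σ C(n,i)·p₀^i·(1−p₀)^(n−i)
p-value (one-sided, H₁ greater) = 0.01257
→ bracket: 0.01<=p<0.05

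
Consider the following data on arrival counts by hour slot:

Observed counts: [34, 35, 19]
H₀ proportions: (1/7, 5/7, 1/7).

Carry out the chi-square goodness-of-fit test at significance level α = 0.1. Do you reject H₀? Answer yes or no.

n = 88; E_i = n·p_i = [12.57, 62.86, 12.57]
χ² = (34−12.57)²/12.57 + (35−62.86)²/62.86 + (19−12.57)²/12.57 = 52.1591
df = 2
p-value (upper-tail) = 0.00000
At α=0.1: p < α → reject H₀

reject H₀: yes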